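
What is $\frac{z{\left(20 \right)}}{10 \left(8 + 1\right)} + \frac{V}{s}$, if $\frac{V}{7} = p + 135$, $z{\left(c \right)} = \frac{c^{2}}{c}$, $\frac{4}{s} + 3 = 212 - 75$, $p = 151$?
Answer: $\frac{603605}{9} \approx 67067.0$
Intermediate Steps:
$s = \frac{2}{67}$ ($s = \frac{4}{-3 + \left(212 - 75\right)} = \frac{4}{-3 + 137} = \frac{4}{134} = 4 \cdot \frac{1}{134} = \frac{2}{67} \approx 0.029851$)
$z{\left(c \right)} = c$
$V = 2002$ ($V = 7 \left(151 + 135\right) = 7 \cdot 286 = 2002$)
$\frac{z{\left(20 \right)}}{10 \left(8 + 1\right)} + \frac{V}{s} = \frac{20}{10 \left(8 + 1\right)} + \frac{2002}{\frac{2}{67}} = \frac{20}{10 \cdot 9} + 2002 \cdot \frac{67}{2} = \frac{20}{90} + 67067 = 20 \cdot \frac{1}{90} + 67067 = \frac{2}{9} + 67067 = \frac{603605}{9}$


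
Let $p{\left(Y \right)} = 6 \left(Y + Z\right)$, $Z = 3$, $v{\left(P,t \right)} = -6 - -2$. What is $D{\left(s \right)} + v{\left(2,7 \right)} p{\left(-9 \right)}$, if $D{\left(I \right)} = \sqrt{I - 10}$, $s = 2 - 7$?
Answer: $144 + i \sqrt{15} \approx 144.0 + 3.873 i$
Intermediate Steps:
$v{\left(P,t \right)} = -4$ ($v{\left(P,t \right)} = -6 + 2 = -4$)
$s = -5$ ($s = 2 - 7 = -5$)
$D{\left(I \right)} = \sqrt{-10 + I}$
$p{\left(Y \right)} = 18 + 6 Y$ ($p{\left(Y \right)} = 6 \left(Y + 3\right) = 6 \left(3 + Y\right) = 18 + 6 Y$)
$D{\left(s \right)} + v{\left(2,7 \right)} p{\left(-9 \right)} = \sqrt{-10 - 5} - 4 \left(18 + 6 \left(-9\right)\right) = \sqrt{-15} - 4 \left(18 - 54\right) = i \sqrt{15} - -144 = i \sqrt{15} + 144 = 144 + i \sqrt{15}$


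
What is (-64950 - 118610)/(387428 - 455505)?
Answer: 183560/68077 ≈ 2.6964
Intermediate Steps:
(-64950 - 118610)/(387428 - 455505) = -183560/(-68077) = -183560*(-1/68077) = 183560/68077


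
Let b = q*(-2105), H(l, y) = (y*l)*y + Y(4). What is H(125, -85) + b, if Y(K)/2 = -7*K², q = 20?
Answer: 860801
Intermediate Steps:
Y(K) = -14*K² (Y(K) = 2*(-7*K²) = -14*K²)
H(l, y) = -224 + l*y² (H(l, y) = (y*l)*y - 14*4² = (l*y)*y - 14*16 = l*y² - 224 = -224 + l*y²)
b = -42100 (b = 20*(-2105) = -42100)
H(125, -85) + b = (-224 + 125*(-85)²) - 42100 = (-224 + 125*7225) - 42100 = (-224 + 903125) - 42100 = 902901 - 42100 = 860801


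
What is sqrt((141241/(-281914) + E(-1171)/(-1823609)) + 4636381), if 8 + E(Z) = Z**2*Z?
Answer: sqrt(1225626896430866590024772104278)/514100907626 ≈ 2153.4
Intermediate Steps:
E(Z) = -8 + Z**3 (E(Z) = -8 + Z**2*Z = -8 + Z**3)
sqrt((141241/(-281914) + E(-1171)/(-1823609)) + 4636381) = sqrt((141241/(-281914) + (-8 + (-1171)**3)/(-1823609)) + 4636381) = sqrt((141241*(-1/281914) + (-8 - 1605723211)*(-1/1823609)) + 4636381) = sqrt((-141241/281914 - 1605723219*(-1/1823609)) + 4636381) = sqrt((-141241/281914 + 1605723219/1823609) + 4636381) = sqrt(452418287202397/514100907626 + 4636381) = sqrt(2384020098487143903/514100907626) = sqrt(1225626896430866590024772104278)/514100907626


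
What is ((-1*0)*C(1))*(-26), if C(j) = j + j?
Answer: 0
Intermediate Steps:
C(j) = 2*j
((-1*0)*C(1))*(-26) = ((-1*0)*(2*1))*(-26) = (0*2)*(-26) = 0*(-26) = 0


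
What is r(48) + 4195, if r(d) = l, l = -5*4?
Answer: 4175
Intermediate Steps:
l = -20
r(d) = -20
r(48) + 4195 = -20 + 4195 = 4175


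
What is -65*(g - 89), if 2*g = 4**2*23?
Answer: -6175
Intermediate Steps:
g = 184 (g = (4**2*23)/2 = (16*23)/2 = (1/2)*368 = 184)
-65*(g - 89) = -65*(184 - 89) = -65*95 = -6175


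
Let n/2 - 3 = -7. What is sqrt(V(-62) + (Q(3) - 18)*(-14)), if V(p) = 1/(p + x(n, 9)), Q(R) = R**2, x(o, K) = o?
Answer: sqrt(617330)/70 ≈ 11.224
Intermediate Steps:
n = -8 (n = 6 + 2*(-7) = 6 - 14 = -8)
V(p) = 1/(-8 + p) (V(p) = 1/(p - 8) = 1/(-8 + p))
sqrt(V(-62) + (Q(3) - 18)*(-14)) = sqrt(1/(-8 - 62) + (3**2 - 18)*(-14)) = sqrt(1/(-70) + (9 - 18)*(-14)) = sqrt(-1/70 - 9*(-14)) = sqrt(-1/70 + 126) = sqrt(8819/70) = sqrt(617330)/70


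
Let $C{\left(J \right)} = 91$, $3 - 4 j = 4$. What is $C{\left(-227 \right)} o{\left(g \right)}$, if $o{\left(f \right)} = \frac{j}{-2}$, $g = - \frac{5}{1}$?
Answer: $\frac{91}{8} \approx 11.375$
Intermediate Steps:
$j = - \frac{1}{4}$ ($j = \frac{3}{4} - 1 = - \frac{1}{4} \approx -0.25$)
$g = -5$ ($g = \left(-5\right) 1 = -5$)
$o{\left(f \right)} = \frac{1}{8}$ ($o{\left(f \right)} = - \frac{1}{4 \left(-2\right)} = \left(- \frac{1}{4}\right) \left(- \frac{1}{2}\right) = \frac{1}{8}$)
$C{\left(-227 \right)} o{\left(g \right)} = 91 \cdot \frac{1}{8} = \frac{91}{8}$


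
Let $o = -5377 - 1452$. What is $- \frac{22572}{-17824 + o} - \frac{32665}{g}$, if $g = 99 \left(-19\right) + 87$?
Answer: $\frac{845784413}{44227482} \approx 19.124$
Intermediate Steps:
$o = -6829$
$g = -1794$ ($g = -1881 + 87 = -1794$)
$- \frac{22572}{-17824 + o} - \frac{32665}{g} = - \frac{22572}{-17824 - 6829} - \frac{32665}{-1794} = - \frac{22572}{-24653} - - \frac{32665}{1794} = \left(-22572\right) \left(- \frac{1}{24653}\right) + \frac{32665}{1794} = \frac{22572}{24653} + \frac{32665}{1794} = \frac{845784413}{44227482}$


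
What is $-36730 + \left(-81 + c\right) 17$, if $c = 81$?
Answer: $-36730$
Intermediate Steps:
$-36730 + \left(-81 + c\right) 17 = -36730 + \left(-81 + 81\right) 17 = -36730 + 0 \cdot 17 = -36730 + 0 = -36730$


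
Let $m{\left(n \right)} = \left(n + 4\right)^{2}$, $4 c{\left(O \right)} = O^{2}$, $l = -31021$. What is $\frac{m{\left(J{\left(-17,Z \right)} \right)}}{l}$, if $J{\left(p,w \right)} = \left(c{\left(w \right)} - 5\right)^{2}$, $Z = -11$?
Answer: $- \frac{105370225}{7941376} \approx -13.269$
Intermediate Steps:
$c{\left(O \right)} = \frac{O^{2}}{4}$
$J{\left(p,w \right)} = \left(-5 + \frac{w^{2}}{4}\right)^{2}$ ($J{\left(p,w \right)} = \left(\frac{w^{2}}{4} - 5\right)^{2} = \left(-5 + \frac{w^{2}}{4}\right)^{2}$)
$m{\left(n \right)} = \left(4 + n\right)^{2}$
$\frac{m{\left(J{\left(-17,Z \right)} \right)}}{l} = \frac{\left(4 + \frac{\left(-20 + \left(-11\right)^{2}\right)^{2}}{16}\right)^{2}}{-31021} = \left(4 + \frac{\left(-20 + 121\right)^{2}}{16}\right)^{2} \left(- \frac{1}{31021}\right) = \left(4 + \frac{101^{2}}{16}\right)^{2} \left(- \frac{1}{31021}\right) = \left(4 + \frac{1}{16} \cdot 10201\right)^{2} \left(- \frac{1}{31021}\right) = \left(4 + \frac{10201}{16}\right)^{2} \left(- \frac{1}{31021}\right) = \left(\frac{10265}{16}\right)^{2} \left(- \frac{1}{31021}\right) = \frac{105370225}{256} \left(- \frac{1}{31021}\right) = - \frac{105370225}{7941376}$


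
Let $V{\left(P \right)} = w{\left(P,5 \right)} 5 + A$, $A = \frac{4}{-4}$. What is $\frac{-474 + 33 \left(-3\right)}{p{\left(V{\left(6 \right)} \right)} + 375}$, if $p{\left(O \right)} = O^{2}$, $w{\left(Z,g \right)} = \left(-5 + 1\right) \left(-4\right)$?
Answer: $- \frac{573}{6616} \approx -0.086608$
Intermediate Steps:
$w{\left(Z,g \right)} = 16$ ($w{\left(Z,g \right)} = \left(-4\right) \left(-4\right) = 16$)
$A = -1$ ($A = 4 \left(- \frac{1}{4}\right) = -1$)
$V{\left(P \right)} = 79$ ($V{\left(P \right)} = 16 \cdot 5 - 1 = 80 - 1 = 79$)
$\frac{-474 + 33 \left(-3\right)}{p{\left(V{\left(6 \right)} \right)} + 375} = \frac{-474 + 33 \left(-3\right)}{79^{2} + 375} = \frac{-474 - 99}{6241 + 375} = - \frac{573}{6616}$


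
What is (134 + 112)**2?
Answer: 60516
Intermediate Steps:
(134 + 112)**2 = 246**2 = 60516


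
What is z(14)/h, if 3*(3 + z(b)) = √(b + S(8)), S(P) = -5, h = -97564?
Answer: 1/48782 ≈ 2.0499e-5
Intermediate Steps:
z(b) = -3 + √(-5 + b)/3 (z(b) = -3 + √(b - 5)/3 = -3 + √(-5 + b)/3)
z(14)/h = (-3 + √(-5 + 14)/3)/(-97564) = (-3 + √9/3)*(-1/97564) = (-3 + (⅓)*3)*(-1/97564) = (-3 + 1)*(-1/97564) = -2*(-1/97564) = 1/48782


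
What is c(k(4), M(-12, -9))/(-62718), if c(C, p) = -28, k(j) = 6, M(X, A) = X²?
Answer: 14/31359 ≈ 0.00044644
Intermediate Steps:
c(k(4), M(-12, -9))/(-62718) = -28/(-62718) = -28*(-1/62718) = 14/31359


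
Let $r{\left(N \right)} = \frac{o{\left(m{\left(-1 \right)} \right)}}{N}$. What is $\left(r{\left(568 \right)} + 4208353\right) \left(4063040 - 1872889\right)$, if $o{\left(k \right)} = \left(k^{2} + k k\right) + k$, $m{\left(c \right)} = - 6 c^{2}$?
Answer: $\frac{2617607775165035}{284} \approx 9.2169 \cdot 10^{12}$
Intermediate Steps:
$o{\left(k \right)} = k + 2 k^{2}$ ($o{\left(k \right)} = \left(k^{2} + k^{2}\right) + k = 2 k^{2} + k = k + 2 k^{2}$)
$r{\left(N \right)} = \frac{66}{N}$ ($r{\left(N \right)} = \frac{- 6 \left(-1\right)^{2} \left(1 + 2 \left(- 6 \left(-1\right)^{2}\right)\right)}{N} = \frac{\left(-6\right) 1 \left(1 + 2 \left(\left(-6\right) 1\right)\right)}{N} = \frac{\left(-6\right) \left(1 + 2 \left(-6\right)\right)}{N} = \frac{\left(-6\right) \left(1 - 12\right)}{N} = \frac{\left(-6\right) \left(-11\right)}{N} = \frac{66}{N}$)
$\left(r{\left(568 \right)} + 4208353\right) \left(4063040 - 1872889\right) = \left(\frac{66}{568} + 4208353\right) \left(4063040 - 1872889\right) = \left(66 \cdot \frac{1}{568} + 4208353\right) 2190151 = \left(\frac{33}{284} + 4208353\right) 2190151 = \frac{1195172285}{284} \cdot 2190151 = \frac{2617607775165035}{284}$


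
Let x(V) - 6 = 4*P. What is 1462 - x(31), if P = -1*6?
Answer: 1480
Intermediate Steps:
P = -6
x(V) = -18 (x(V) = 6 + 4*(-6) = 6 - 24 = -18)
1462 - x(31) = 1462 - 1*(-18) = 1462 + 18 = 1480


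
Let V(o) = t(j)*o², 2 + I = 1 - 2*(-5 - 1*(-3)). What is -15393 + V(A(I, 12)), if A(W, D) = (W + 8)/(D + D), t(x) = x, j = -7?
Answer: -8867215/576 ≈ -15394.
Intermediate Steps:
I = 3 (I = -2 + (1 - 2*(-5 - 1*(-3))) = -2 + (1 - 2*(-5 + 3)) = -2 + (1 - 2*(-2)) = -2 + (1 + 4) = -2 + 5 = 3)
A(W, D) = (8 + W)/(2*D) (A(W, D) = (8 + W)/((2*D)) = (8 + W)*(1/(2*D)) = (8 + W)/(2*D))
V(o) = -7*o²
-15393 + V(A(I, 12)) = -15393 - 7*(8 + 3)²/576 = -15393 - 7*((½)*(1/12)*11)² = -15393 - 7*(11/24)² = -15393 - 7*121/576 = -15393 - 847/576 = -8867215/576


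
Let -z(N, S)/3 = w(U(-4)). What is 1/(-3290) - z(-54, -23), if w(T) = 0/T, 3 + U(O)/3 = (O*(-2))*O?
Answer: -1/3290 ≈ -0.00030395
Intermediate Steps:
U(O) = -9 - 6*O² (U(O) = -9 + 3*((O*(-2))*O) = -9 + 3*((-2*O)*O) = -9 + 3*(-2*O²) = -9 - 6*O²)
w(T) = 0
z(N, S) = 0 (z(N, S) = -3*0 = 0)
1/(-3290) - z(-54, -23) = 1/(-3290) - 1*0 = -1/3290 + 0 = -1/3290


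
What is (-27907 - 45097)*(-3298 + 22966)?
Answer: -1435842672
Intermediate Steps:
(-27907 - 45097)*(-3298 + 22966) = -73004*19668 = -1435842672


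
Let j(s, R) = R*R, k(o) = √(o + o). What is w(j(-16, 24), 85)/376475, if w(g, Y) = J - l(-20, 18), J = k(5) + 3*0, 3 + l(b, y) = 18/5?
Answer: -3/1882375 + √10/376475 ≈ 6.8060e-6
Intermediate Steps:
l(b, y) = ⅗ (l(b, y) = -3 + 18/5 = ⅗)
k(o) = √2*√o (k(o) = √(2*o) = √2*√o)
J = √10 (J = √2*√5 + 3*0 = √10 + 0 = √10 ≈ 3.1623)
j(s, R) = R²
w(g, Y) = -⅗ + √10 (w(g, Y) = √10 - 1*⅗ = √10 - ⅗ = -⅗ + √10)
w(j(-16, 24), 85)/376475 = (-⅗ + √10)/376475 = (-⅗ + √10)*(1/376475) = -3/1882375 + √10/376475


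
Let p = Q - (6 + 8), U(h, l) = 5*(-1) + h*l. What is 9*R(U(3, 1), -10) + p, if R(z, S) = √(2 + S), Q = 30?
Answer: 16 + 18*I*√2 ≈ 16.0 + 25.456*I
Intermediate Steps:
U(h, l) = -5 + h*l
p = 16 (p = 30 - (6 + 8) = 30 - 1*14 = 30 - 14 = 16)
9*R(U(3, 1), -10) + p = 9*√(2 - 10) + 16 = 9*√(-8) + 16 = 9*(2*I*√2) + 16 = 18*I*√2 + 16 = 16 + 18*I*√2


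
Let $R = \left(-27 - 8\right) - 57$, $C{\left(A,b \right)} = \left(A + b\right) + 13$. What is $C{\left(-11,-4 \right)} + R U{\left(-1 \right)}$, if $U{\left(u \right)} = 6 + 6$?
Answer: $-1106$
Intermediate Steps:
$C{\left(A,b \right)} = 13 + A + b$
$U{\left(u \right)} = 12$
$R = -92$ ($R = \left(-27 - 8\right) - 57 = -35 - 57 = -92$)
$C{\left(-11,-4 \right)} + R U{\left(-1 \right)} = \left(13 - 11 - 4\right) - 1104 = -2 - 1104 = -1106$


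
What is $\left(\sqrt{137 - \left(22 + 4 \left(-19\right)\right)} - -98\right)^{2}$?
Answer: $\left(98 + \sqrt{191}\right)^{2} \approx 12504.0$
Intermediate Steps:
$\left(\sqrt{137 - \left(22 + 4 \left(-19\right)\right)} - -98\right)^{2} = \left(\sqrt{137 - -54} + \left(-147 + 245\right)\right)^{2} = \left(\sqrt{137 + \left(-22 + 76\right)} + 98\right)^{2} = \left(\sqrt{137 + 54} + 98\right)^{2} = \left(\sqrt{191} + 98\right)^{2} = \left(98 + \sqrt{191}\right)^{2}$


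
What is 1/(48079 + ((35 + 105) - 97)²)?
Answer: 1/49928 ≈ 2.0029e-5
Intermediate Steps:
1/(48079 + ((35 + 105) - 97)²) = 1/(48079 + (140 - 97)²) = 1/(48079 + 43²) = 1/(48079 + 1849) = 1/49928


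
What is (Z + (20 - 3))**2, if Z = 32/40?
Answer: 7921/25 ≈ 316.84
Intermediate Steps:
Z = 4/5 (Z = 32*(1/40) = 4/5 ≈ 0.80000)
(Z + (20 - 3))**2 = (4/5 + (20 - 3))**2 = (4/5 + 17)**2 = (89/5)**2 = 7921/25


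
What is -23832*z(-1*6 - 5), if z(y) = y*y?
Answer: -2883672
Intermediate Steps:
z(y) = y²
-23832*z(-1*6 - 5) = -23832*(-1*6 - 5)² = -23832*(-6 - 5)² = -23832*(-11)² = -23832*121 = -2883672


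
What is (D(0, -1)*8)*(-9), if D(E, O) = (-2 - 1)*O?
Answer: -216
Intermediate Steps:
D(E, O) = -3*O
(D(0, -1)*8)*(-9) = (-3*(-1)*8)*(-9) = (3*8)*(-9) = 24*(-9) = -216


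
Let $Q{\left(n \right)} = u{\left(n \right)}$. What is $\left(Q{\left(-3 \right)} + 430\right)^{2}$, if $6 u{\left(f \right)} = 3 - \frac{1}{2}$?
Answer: $\frac{26677225}{144} \approx 1.8526 \cdot 10^{5}$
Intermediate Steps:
$u{\left(f \right)} = \frac{5}{12}$ ($u{\left(f \right)} = \frac{3 - \frac{1}{2}}{6} = \frac{1}{6} \cdot \frac{5}{2} = \frac{5}{12}$)
$Q{\left(n \right)} = \frac{5}{12}$
$\left(Q{\left(-3 \right)} + 430\right)^{2} = \left(\frac{5}{12} + 430\right)^{2} = \left(\frac{5165}{12}\right)^{2} = \frac{26677225}{144}$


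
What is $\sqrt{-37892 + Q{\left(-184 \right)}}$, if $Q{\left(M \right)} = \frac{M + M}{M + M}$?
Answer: $i \sqrt{37891} \approx 194.66 i$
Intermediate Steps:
$Q{\left(M \right)} = 1$ ($Q{\left(M \right)} = \frac{2 M}{2 M} = 2 M \frac{1}{2 M} = 1$)
$\sqrt{-37892 + Q{\left(-184 \right)}} = \sqrt{-37892 + 1} = \sqrt{-37891} = i \sqrt{37891}$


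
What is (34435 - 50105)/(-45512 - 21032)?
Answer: 7835/33272 ≈ 0.23548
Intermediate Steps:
(34435 - 50105)/(-45512 - 21032) = -15670/(-66544) = -15670*(-1/66544) = 7835/33272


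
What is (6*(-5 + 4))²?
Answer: 36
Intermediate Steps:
(6*(-5 + 4))² = (6*(-1))² = (-6)² = 36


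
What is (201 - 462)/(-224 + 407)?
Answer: -87/61 ≈ -1.4262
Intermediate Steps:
(201 - 462)/(-224 + 407) = -261/183 = -261*1/183 = -87/61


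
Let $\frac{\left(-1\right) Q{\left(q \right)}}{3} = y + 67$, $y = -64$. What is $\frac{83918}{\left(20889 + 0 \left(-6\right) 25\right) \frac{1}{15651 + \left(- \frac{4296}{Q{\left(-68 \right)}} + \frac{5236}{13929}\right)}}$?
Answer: $\frac{6284249529046}{96987627} \approx 64794.0$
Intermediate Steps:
$Q{\left(q \right)} = -9$ ($Q{\left(q \right)} = - 3 \left(-64 + 67\right) = \left(-3\right) 3 = -9$)
$\frac{83918}{\left(20889 + 0 \left(-6\right) 25\right) \frac{1}{15651 + \left(- \frac{4296}{Q{\left(-68 \right)}} + \frac{5236}{13929}\right)}} = \frac{83918}{\left(20889 + 0 \left(-6\right) 25\right) \frac{1}{15651 + \left(- \frac{4296}{-9} + \frac{5236}{13929}\right)}} = \frac{83918}{\left(20889 + 0 \cdot 25\right) \frac{1}{15651 + \left(\left(-4296\right) \left(- \frac{1}{9}\right) + 5236 \cdot \frac{1}{13929}\right)}} = \frac{83918}{\left(20889 + 0\right) \frac{1}{15651 + \left(\frac{1432}{3} + \frac{5236}{13929}\right)}} = \frac{83918}{20889 \frac{1}{15651 + \frac{2218004}{4643}}} = \frac{83918}{20889 \frac{1}{\frac{74885597}{4643}}} = \frac{83918}{20889 \cdot \frac{4643}{74885597}} = \frac{83918}{\frac{96987627}{74885597}} = 83918 \cdot \frac{74885597}{96987627} = \frac{6284249529046}{96987627}$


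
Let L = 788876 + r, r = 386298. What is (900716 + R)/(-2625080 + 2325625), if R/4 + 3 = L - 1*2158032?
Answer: 3030728/299455 ≈ 10.121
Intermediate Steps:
L = 1175174 (L = 788876 + 386298 = 1175174)
R = -3931444 (R = -12 + 4*(1175174 - 1*2158032) = -12 + 4*(1175174 - 2158032) = -12 + 4*(-982858) = -12 - 3931432 = -3931444)
(900716 + R)/(-2625080 + 2325625) = (900716 - 3931444)/(-2625080 + 2325625) = -3030728/(-299455) = -3030728*(-1/299455) = 3030728/299455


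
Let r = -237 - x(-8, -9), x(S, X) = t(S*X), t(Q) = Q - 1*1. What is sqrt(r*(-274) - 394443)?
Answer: I*sqrt(310051) ≈ 556.82*I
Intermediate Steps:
t(Q) = -1 + Q (t(Q) = Q - 1 = -1 + Q)
x(S, X) = -1 + S*X
r = -308 (r = -237 - (-1 - 8*(-9)) = -237 - (-1 + 72) = -237 - 1*71 = -237 - 71 = -308)
sqrt(r*(-274) - 394443) = sqrt(-308*(-274) - 394443) = sqrt(84392 - 394443) = sqrt(-310051) = I*sqrt(310051)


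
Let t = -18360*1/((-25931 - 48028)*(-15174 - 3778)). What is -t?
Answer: 765/58402957 ≈ 1.3099e-5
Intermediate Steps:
t = -765/58402957 (t = -18360/((-73959*(-18952))) = -18360/1401670968 = -18360*1/1401670968 = -765/58402957 ≈ -1.3099e-5)
-t = -1*(-765/58402957) = 765/58402957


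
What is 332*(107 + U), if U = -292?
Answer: -61420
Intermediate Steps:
332*(107 + U) = 332*(107 - 292) = 332*(-185) = -61420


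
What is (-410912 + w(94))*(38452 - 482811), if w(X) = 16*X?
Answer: 181924129472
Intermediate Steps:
(-410912 + w(94))*(38452 - 482811) = (-410912 + 16*94)*(38452 - 482811) = (-410912 + 1504)*(-444359) = -409408*(-444359) = 181924129472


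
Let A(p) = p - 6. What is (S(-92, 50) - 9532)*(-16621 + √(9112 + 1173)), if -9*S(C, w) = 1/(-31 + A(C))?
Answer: 183938806271/1161 - 121733161*√85/1161 ≈ 1.5746e+8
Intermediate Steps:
A(p) = -6 + p
S(C, w) = -1/(9*(-37 + C)) (S(C, w) = -1/(9*(-31 + (-6 + C))) = -1/(9*(-37 + C)))
(S(-92, 50) - 9532)*(-16621 + √(9112 + 1173)) = (-1/(-333 + 9*(-92)) - 9532)*(-16621 + √(9112 + 1173)) = (-1/(-333 - 828) - 9532)*(-16621 + √10285) = (-1/(-1161) - 9532)*(-16621 + 11*√85) = (-1*(-1/1161) - 9532)*(-16621 + 11*√85) = (1/1161 - 9532)*(-16621 + 11*√85) = -11066651*(-16621 + 11*√85)/1161 = 183938806271/1161 - 121733161*√85/1161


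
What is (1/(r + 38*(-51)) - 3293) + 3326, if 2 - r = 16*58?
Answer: 94511/2864 ≈ 33.000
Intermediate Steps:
r = -926 (r = 2 - 16*58 = 2 - 1*928 = 2 - 928 = -926)
(1/(r + 38*(-51)) - 3293) + 3326 = (1/(-926 + 38*(-51)) - 3293) + 3326 = (1/(-926 - 1938) - 3293) + 3326 = (1/(-2864) - 3293) + 3326 = (-1/2864 - 3293) + 3326 = -9431153/2864 + 3326 = 94511/2864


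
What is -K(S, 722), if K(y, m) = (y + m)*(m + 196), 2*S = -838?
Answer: -278154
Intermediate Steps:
S = -419 (S = (1/2)*(-838) = -419)
K(y, m) = (196 + m)*(m + y) (K(y, m) = (m + y)*(196 + m) = (196 + m)*(m + y))
-K(S, 722) = -(722**2 + 196*722 + 196*(-419) + 722*(-419)) = -(521284 + 141512 - 82124 - 302518) = -1*278154 = -278154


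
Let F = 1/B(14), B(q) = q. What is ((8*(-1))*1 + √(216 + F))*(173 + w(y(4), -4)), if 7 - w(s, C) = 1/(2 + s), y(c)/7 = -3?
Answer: -27368/19 + 188155*√14/266 ≈ 1206.2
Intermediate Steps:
y(c) = -21 (y(c) = 7*(-3) = -21)
w(s, C) = 7 - 1/(2 + s)
F = 1/14 ≈ 0.071429
((8*(-1))*1 + √(216 + F))*(173 + w(y(4), -4)) = ((8*(-1))*1 + √(216 + 1/14))*(173 + (13 + 7*(-21))/(2 - 21)) = (-8*1 + √(3025/14))*(173 + (13 - 147)/(-19)) = (-8 + 55*√14/14)*(173 - 1/19*(-134)) = (-8 + 55*√14/14)*(173 + 134/19) = (-8 + 55*√14/14)*(3421/19) = -27368/19 + 188155*√14/266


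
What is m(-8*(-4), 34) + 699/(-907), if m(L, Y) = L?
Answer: 28325/907 ≈ 31.229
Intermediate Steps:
m(-8*(-4), 34) + 699/(-907) = -8*(-4) + 699/(-907) = 32 - 1/907*699 = 32 - 699/907 = 28325/907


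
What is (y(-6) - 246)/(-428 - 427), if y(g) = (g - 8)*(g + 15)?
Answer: 124/285 ≈ 0.43509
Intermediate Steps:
y(g) = (-8 + g)*(15 + g)
(y(-6) - 246)/(-428 - 427) = ((-120 + (-6)² + 7*(-6)) - 246)/(-428 - 427) = ((-120 + 36 - 42) - 246)/(-855) = (-126 - 246)*(-1/855) = -372*(-1/855) = 124/285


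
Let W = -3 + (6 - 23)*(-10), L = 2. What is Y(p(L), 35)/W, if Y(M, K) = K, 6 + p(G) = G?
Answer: 35/167 ≈ 0.20958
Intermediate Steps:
W = 167 (W = -3 - 17*(-10) = -3 + 170 = 167)
p(G) = -6 + G
Y(p(L), 35)/W = 35/167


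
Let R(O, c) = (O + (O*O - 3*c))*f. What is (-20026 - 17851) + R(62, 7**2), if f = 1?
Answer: -34118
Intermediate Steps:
R(O, c) = O + O**2 - 3*c (R(O, c) = (O + (O*O - 3*c))*1 = (O + (O**2 - 3*c))*1 = (O + O**2 - 3*c)*1 = O + O**2 - 3*c)
(-20026 - 17851) + R(62, 7**2) = (-20026 - 17851) + (62 + 62**2 - 3*7**2) = -37877 + (62 + 3844 - 3*49) = -37877 + (62 + 3844 - 147) = -37877 + 3759 = -34118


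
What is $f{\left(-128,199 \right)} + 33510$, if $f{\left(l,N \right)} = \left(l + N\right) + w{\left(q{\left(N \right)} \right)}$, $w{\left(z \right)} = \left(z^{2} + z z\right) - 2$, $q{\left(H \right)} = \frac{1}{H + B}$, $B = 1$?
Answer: $\frac{671580001}{20000} \approx 33579.0$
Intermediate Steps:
$q{\left(H \right)} = \frac{1}{1 + H}$ ($q{\left(H \right)} = \frac{1}{H + 1} = \frac{1}{1 + H}$)
$w{\left(z \right)} = -2 + 2 z^{2}$ ($w{\left(z \right)} = \left(z^{2} + z^{2}\right) - 2 = 2 z^{2} - 2 = -2 + 2 z^{2}$)
$f{\left(l,N \right)} = -2 + N + l + \frac{2}{\left(1 + N\right)^{2}}$ ($f{\left(l,N \right)} = \left(l + N\right) + \left(-2 + 2 \left(\frac{1}{1 + N}\right)^{2}\right) = \left(N + l\right) - \left(2 - \frac{2}{\left(1 + N\right)^{2}}\right) = -2 + N + l + \frac{2}{\left(1 + N\right)^{2}}$)
$f{\left(-128,199 \right)} + 33510 = \left(-2 + 199 - 128 + \frac{2}{\left(1 + 199\right)^{2}}\right) + 33510 = \left(-2 + 199 - 128 + \frac{2}{40000}\right) + 33510 = \left(-2 + 199 - 128 + 2 \cdot \frac{1}{40000}\right) + 33510 = \left(-2 + 199 - 128 + \frac{1}{20000}\right) + 33510 = \frac{1380001}{20000} + 33510 = \frac{671580001}{20000}$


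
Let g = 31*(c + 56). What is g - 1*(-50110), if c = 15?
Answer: 52311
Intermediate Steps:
g = 2201 (g = 31*(15 + 56) = 31*71 = 2201)
g - 1*(-50110) = 2201 - 1*(-50110) = 2201 + 50110 = 52311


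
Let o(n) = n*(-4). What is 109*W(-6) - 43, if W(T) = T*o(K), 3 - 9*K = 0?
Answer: 829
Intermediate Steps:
K = ⅓ (K = ⅓ - ⅑*0 = ⅓ + 0 = ⅓ ≈ 0.33333)
o(n) = -4*n
W(T) = -4*T/3 (W(T) = T*(-4*⅓) = T*(-4/3) = -4*T/3)
109*W(-6) - 43 = 109*(-4/3*(-6)) - 43 = 109*8 - 43 = 872 - 43 = 829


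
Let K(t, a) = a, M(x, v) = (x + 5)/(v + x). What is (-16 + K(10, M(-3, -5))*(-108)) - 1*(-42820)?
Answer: 42831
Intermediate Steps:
M(x, v) = (5 + x)/(v + x)
(-16 + K(10, M(-3, -5))*(-108)) - 1*(-42820) = (-16 + ((5 - 3)/(-5 - 3))*(-108)) - 1*(-42820) = (-16 + (2/(-8))*(-108)) + 42820 = (-16 - 1/8*2*(-108)) + 42820 = (-16 - 1/4*(-108)) + 42820 = (-16 + 27) + 42820 = 11 + 42820 = 42831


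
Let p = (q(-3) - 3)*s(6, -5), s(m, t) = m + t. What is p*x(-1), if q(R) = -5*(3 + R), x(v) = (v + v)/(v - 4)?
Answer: -6/5 ≈ -1.2000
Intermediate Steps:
x(v) = 2*v/(-4 + v) (x(v) = (2*v)/(-4 + v) = 2*v/(-4 + v))
q(R) = -15 - 5*R
p = -3 (p = ((-15 - 5*(-3)) - 3)*(6 - 5) = ((-15 + 15) - 3)*1 = (0 - 3)*1 = -3*1 = -3)
p*x(-1) = -6*(-1)/(-4 - 1) = -6*(-1)/(-5) = -6*(-1)*(-1)/5 = -3*⅖ = -6/5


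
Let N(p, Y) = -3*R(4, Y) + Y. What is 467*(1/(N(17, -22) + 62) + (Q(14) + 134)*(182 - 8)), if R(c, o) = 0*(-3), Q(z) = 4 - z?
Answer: 403040147/40 ≈ 1.0076e+7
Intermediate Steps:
R(c, o) = 0
N(p, Y) = Y (N(p, Y) = -3*0 + Y = 0 + Y = Y)
467*(1/(N(17, -22) + 62) + (Q(14) + 134)*(182 - 8)) = 467*(1/(-22 + 62) + ((4 - 1*14) + 134)*(182 - 8)) = 467*(1/40 + ((4 - 14) + 134)*174) = 467*(1/40 + (-10 + 134)*174) = 467*(1/40 + 124*174) = 467*(1/40 + 21576) = 467*(863041/40) = 403040147/40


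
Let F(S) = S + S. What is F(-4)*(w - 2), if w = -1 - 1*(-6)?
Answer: -24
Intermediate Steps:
F(S) = 2*S
w = 5 (w = -1 + 6 = 5)
F(-4)*(w - 2) = (2*(-4))*(5 - 2) = -8*3 = -24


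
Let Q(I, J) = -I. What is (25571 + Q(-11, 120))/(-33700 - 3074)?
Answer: -12791/18387 ≈ -0.69565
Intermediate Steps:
(25571 + Q(-11, 120))/(-33700 - 3074) = (25571 - 1*(-11))/(-33700 - 3074) = (25571 + 11)/(-36774) = 25582*(-1/36774) = -12791/18387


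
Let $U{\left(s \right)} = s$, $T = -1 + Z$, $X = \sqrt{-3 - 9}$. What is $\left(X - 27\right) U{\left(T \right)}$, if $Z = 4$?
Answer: $-81 + 6 i \sqrt{3} \approx -81.0 + 10.392 i$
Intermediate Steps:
$X = 2 i \sqrt{3}$ ($X = \sqrt{-12} = 2 i \sqrt{3} \approx 3.4641 i$)
$T = 3$ ($T = -1 + 4 = 3$)
$\left(X - 27\right) U{\left(T \right)} = \left(2 i \sqrt{3} - 27\right) 3 = \left(-27 + 2 i \sqrt{3}\right) 3 = -81 + 6 i \sqrt{3}$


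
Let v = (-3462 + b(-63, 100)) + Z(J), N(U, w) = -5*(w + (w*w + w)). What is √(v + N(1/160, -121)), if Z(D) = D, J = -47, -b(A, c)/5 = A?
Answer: I*√75189 ≈ 274.21*I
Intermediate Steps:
b(A, c) = -5*A
N(U, w) = -10*w - 5*w² (N(U, w) = -5*(w + (w² + w)) = -5*(w + (w + w²)) = -5*(w² + 2*w) = -10*w - 5*w²)
v = -3194 (v = (-3462 - 5*(-63)) - 47 = (-3462 + 315) - 47 = -3147 - 47 = -3194)
√(v + N(1/160, -121)) = √(-3194 - 5*(-121)*(2 - 121)) = √(-3194 - 5*(-121)*(-119)) = √(-3194 - 71995) = √(-75189) = I*√75189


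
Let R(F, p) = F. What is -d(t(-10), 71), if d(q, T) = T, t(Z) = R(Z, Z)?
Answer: -71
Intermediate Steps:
t(Z) = Z
-d(t(-10), 71) = -1*71 = -71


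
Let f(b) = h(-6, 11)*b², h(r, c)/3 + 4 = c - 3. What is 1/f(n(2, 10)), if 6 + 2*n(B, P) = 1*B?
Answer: 1/48 ≈ 0.020833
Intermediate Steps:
h(r, c) = -21 + 3*c (h(r, c) = -12 + 3*(c - 3) = -12 + 3*(-3 + c) = -12 + (-9 + 3*c) = -21 + 3*c)
n(B, P) = -3 + B/2 (n(B, P) = -3 + (1*B)/2 = -3 + B/2)
f(b) = 12*b² (f(b) = (-21 + 3*11)*b² = (-21 + 33)*b² = 12*b²)
1/f(n(2, 10)) = 1/(12*(-3 + (½)*2)²) = 1/(12*(-3 + 1)²) = 1/(12*(-2)²) = 1/(12*4) = 1/48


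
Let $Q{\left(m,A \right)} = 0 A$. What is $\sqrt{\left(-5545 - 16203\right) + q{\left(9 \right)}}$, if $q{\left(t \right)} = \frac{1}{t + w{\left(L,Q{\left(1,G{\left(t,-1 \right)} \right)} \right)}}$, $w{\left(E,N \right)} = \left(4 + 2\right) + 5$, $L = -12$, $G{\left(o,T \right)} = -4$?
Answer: $\frac{i \sqrt{2174795}}{10} \approx 147.47 i$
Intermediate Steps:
$Q{\left(m,A \right)} = 0$
$w{\left(E,N \right)} = 11$ ($w{\left(E,N \right)} = 6 + 5 = 11$)
$q{\left(t \right)} = \frac{1}{11 + t}$ ($q{\left(t \right)} = \frac{1}{t + 11} = \frac{1}{11 + t}$)
$\sqrt{\left(-5545 - 16203\right) + q{\left(9 \right)}} = \sqrt{\left(-5545 - 16203\right) + \frac{1}{11 + 9}} = \sqrt{-21748 + \frac{1}{20}} = \sqrt{- \frac{434959}{20}} = \frac{i \sqrt{2174795}}{10}$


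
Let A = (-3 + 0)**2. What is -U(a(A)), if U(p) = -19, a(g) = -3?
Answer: 19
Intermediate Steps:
A = 9 (A = (-3)**2 = 9)
-U(a(A)) = -1*(-19) = 19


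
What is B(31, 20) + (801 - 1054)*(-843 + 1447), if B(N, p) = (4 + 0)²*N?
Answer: -152316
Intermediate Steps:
B(N, p) = 16*N (B(N, p) = 4²*N = 16*N)
B(31, 20) + (801 - 1054)*(-843 + 1447) = 16*31 + (801 - 1054)*(-843 + 1447) = 496 - 253*604 = 496 - 152812 = -152316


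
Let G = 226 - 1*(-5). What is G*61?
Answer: 14091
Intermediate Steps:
G = 231 (G = 226 + 5 = 231)
G*61 = 231*61 = 14091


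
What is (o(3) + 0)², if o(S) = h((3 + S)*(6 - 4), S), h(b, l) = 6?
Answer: 36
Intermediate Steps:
o(S) = 6
(o(3) + 0)² = (6 + 0)² = 6² = 36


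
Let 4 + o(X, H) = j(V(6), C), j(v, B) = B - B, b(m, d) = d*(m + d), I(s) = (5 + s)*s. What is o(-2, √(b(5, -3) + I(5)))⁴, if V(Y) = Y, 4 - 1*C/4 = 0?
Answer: 256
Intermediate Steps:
C = 16 (C = 16 - 4*0 = 16 + 0 = 16)
I(s) = s*(5 + s)
b(m, d) = d*(d + m)
j(v, B) = 0
o(X, H) = -4 (o(X, H) = -4 + 0 = -4)
o(-2, √(b(5, -3) + I(5)))⁴ = (-4)⁴ = 256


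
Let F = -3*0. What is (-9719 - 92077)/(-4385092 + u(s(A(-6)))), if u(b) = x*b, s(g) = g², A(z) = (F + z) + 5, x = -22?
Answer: 50898/2192557 ≈ 0.023214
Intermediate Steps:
F = 0
A(z) = 5 + z (A(z) = (0 + z) + 5 = z + 5 = 5 + z)
u(b) = -22*b
(-9719 - 92077)/(-4385092 + u(s(A(-6)))) = (-9719 - 92077)/(-4385092 - 22*(5 - 6)²) = -101796/(-4385092 - 22*(-1)²) = -101796/(-4385092 - 22*1) = -101796/(-4385092 - 22) = -101796/(-4385114) = -101796*(-1/4385114) = 50898/2192557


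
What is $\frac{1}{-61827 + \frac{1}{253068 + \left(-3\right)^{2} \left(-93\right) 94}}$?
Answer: $- \frac{174390}{10782010529} \approx -1.6174 \cdot 10^{-5}$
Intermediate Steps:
$\frac{1}{-61827 + \frac{1}{253068 + \left(-3\right)^{2} \left(-93\right) 94}} = \frac{1}{-61827 + \frac{1}{253068 + 9 \left(-93\right) 94}} = \frac{1}{-61827 + \frac{1}{253068 - 78678}} = \frac{1}{-61827 + \frac{1}{174390}} = \frac{1}{- \frac{10782010529}{174390}} = - \frac{174390}{10782010529}$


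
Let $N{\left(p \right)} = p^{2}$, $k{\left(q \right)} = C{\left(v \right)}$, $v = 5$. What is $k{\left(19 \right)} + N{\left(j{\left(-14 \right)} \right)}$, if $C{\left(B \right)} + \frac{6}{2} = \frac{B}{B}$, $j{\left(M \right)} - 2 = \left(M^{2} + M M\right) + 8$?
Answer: $161602$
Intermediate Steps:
$j{\left(M \right)} = 10 + 2 M^{2}$ ($j{\left(M \right)} = 2 + \left(\left(M^{2} + M M\right) + 8\right) = 2 + \left(\left(M^{2} + M^{2}\right) + 8\right) = 2 + \left(2 M^{2} + 8\right) = 2 + \left(8 + 2 M^{2}\right) = 10 + 2 M^{2}$)
$C{\left(B \right)} = -2$ ($C{\left(B \right)} = -3 + \frac{B}{B} = -3 + 1 = -2$)
$k{\left(q \right)} = -2$
$k{\left(19 \right)} + N{\left(j{\left(-14 \right)} \right)} = -2 + \left(10 + 2 \left(-14\right)^{2}\right)^{2} = -2 + \left(10 + 2 \cdot 196\right)^{2} = -2 + \left(10 + 392\right)^{2} = -2 + 402^{2} = -2 + 161604 = 161602$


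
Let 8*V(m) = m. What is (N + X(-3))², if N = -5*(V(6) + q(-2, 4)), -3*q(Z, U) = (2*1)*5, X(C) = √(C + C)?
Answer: 23161/144 + 155*I*√6/6 ≈ 160.84 + 63.279*I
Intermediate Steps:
V(m) = m/8
X(C) = √2*√C (X(C) = √(2*C) = √2*√C)
q(Z, U) = -10/3 (q(Z, U) = -2*1*5/3 = -2*5/3 = -⅓*10 = -10/3)
N = 155/12 (N = -5*((⅛)*6 - 10/3) = -5*(¾ - 10/3) = -5*(-31/12) = 155/12 ≈ 12.917)
(N + X(-3))² = (155/12 + √2*√(-3))² = (155/12 + √2*(I*√3))² = (155/12 + I*√6)²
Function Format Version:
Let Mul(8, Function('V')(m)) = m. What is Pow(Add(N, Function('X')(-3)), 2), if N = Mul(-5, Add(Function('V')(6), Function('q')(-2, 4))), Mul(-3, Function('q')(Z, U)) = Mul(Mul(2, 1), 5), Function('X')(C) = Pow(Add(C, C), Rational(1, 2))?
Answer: Add(Rational(23161, 144), Mul(Rational(155, 6), I, Pow(6, Rational(1, 2)))) ≈ Add(160.84, Mul(63.279, I))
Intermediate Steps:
Function('V')(m) = Mul(Rational(1, 8), m)
Function('X')(C) = Mul(Pow(2, Rational(1, 2)), Pow(C, Rational(1, 2))) (Function('X')(C) = Pow(Mul(2, C), Rational(1, 2)) = Mul(Pow(2, Rational(1, 2)), Pow(C, Rational(1, 2))))
Function('q')(Z, U) = Rational(-10, 3) (Function('q')(Z, U) = Mul(Rational(-1, 3), Mul(Mul(2, 1), 5)) = Mul(Rational(-1, 3), Mul(2, 5)) = Mul(Rational(-1, 3), 10) = Rational(-10, 3))
N = Rational(155, 12) (N = Mul(-5, Add(Mul(Rational(1, 8), 6), Rational(-10, 3))) = Mul(-5, Add(Rational(3, 4), Rational(-10, 3))) = Mul(-5, Rational(-31, 12)) = Rational(155, 12) ≈ 12.917)
Pow(Add(N, Function('X')(-3)), 2) = Pow(Add(Rational(155, 12), Mul(Pow(2, Rational(1, 2)), Pow(-3, Rational(1, 2)))), 2) = Pow(Add(Rational(155, 12), Mul(Pow(2, Rational(1, 2)), Mul(I, Pow(3, Rational(1, 2))))), 2) = Pow(Add(Rational(155, 12), Mul(I, Pow(6, Rational(1, 2)))), 2)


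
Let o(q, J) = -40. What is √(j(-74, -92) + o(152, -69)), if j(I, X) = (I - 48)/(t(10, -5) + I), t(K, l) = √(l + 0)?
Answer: √2*√((1419 - 20*I*√5)/(-74 + I*√5)) ≈ 0.0040184 + 6.193*I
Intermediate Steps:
t(K, l) = √l
j(I, X) = (-48 + I)/(I + I*√5) (j(I, X) = (I - 48)/(√(-5) + I) = (-48 + I)/(I*√5 + I) = (-48 + I)/(I + I*√5))
√(j(-74, -92) + o(152, -69)) = √((-48 - 74)/(-74 + I*√5) - 40) = √(-122/(-74 + I*√5) - 40) = √(-40 - 122/(-74 + I*√5))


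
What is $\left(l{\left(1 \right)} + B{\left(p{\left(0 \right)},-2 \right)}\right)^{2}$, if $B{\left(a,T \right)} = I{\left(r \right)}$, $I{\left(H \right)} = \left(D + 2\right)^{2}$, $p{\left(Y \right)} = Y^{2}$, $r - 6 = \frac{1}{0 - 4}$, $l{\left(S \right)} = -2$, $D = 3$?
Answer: $529$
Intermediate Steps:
$r = \frac{23}{4}$ ($r = 6 + \frac{1}{0 - 4} = 6 + \frac{1}{-4} = 6 - \frac{1}{4} = \frac{23}{4} \approx 5.75$)
$I{\left(H \right)} = 25$ ($I{\left(H \right)} = \left(3 + 2\right)^{2} = 5^{2} = 25$)
$B{\left(a,T \right)} = 25$
$\left(l{\left(1 \right)} + B{\left(p{\left(0 \right)},-2 \right)}\right)^{2} = \left(-2 + 25\right)^{2} = 23^{2} = 529$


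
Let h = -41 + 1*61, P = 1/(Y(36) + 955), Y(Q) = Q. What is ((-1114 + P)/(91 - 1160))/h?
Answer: 1103973/21187580 ≈ 0.052105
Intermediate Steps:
P = 1/991 (P = 1/(36 + 955) = 1/991 ≈ 0.0010091)
h = 20 (h = -41 + 61 = 20)
((-1114 + P)/(91 - 1160))/h = ((-1114 + 1/991)/(91 - 1160))/20 = (-1103973/991/(-1069))/20 = (-1103973/991*(-1/1069))/20 = (1/20)*(1103973/1059379) = 1103973/21187580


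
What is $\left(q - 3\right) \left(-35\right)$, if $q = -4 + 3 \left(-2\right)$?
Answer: $455$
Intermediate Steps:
$q = -10$ ($q = -4 - 6 = -10$)
$\left(q - 3\right) \left(-35\right) = \left(-10 - 3\right) \left(-35\right) = \left(-13\right) \left(-35\right) = 455$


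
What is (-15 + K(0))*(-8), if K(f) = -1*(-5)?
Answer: 80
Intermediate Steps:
K(f) = 5
(-15 + K(0))*(-8) = (-15 + 5)*(-8) = -10*(-8) = 80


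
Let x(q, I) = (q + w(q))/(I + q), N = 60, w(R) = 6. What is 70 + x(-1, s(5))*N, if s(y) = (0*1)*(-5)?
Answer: -230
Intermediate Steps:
s(y) = 0 (s(y) = 0*(-5) = 0)
x(q, I) = (6 + q)/(I + q) (x(q, I) = (q + 6)/(I + q) = (6 + q)/(I + q))
70 + x(-1, s(5))*N = 70 + ((6 - 1)/(0 - 1))*60 = 70 + (5/(-1))*60 = 70 - 1*5*60 = 70 - 5*60 = 70 - 300 = -230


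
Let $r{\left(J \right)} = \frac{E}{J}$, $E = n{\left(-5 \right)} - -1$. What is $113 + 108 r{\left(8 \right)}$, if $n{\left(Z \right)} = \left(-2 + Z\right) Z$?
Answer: $599$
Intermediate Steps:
$n{\left(Z \right)} = Z \left(-2 + Z\right)$
$E = 36$ ($E = - 5 \left(-2 - 5\right) - -1 = \left(-5\right) \left(-7\right) + 1 = 35 + 1 = 36$)
$r{\left(J \right)} = \frac{36}{J}$
$113 + 108 r{\left(8 \right)} = 113 + 108 \cdot \frac{36}{8} = 113 + 108 \cdot 36 \cdot \frac{1}{8} = 113 + 108 \cdot \frac{9}{2} = 113 + 486 = 599$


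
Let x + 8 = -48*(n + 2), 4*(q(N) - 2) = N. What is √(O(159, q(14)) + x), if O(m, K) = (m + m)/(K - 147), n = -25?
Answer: 2*√21899389/283 ≈ 33.072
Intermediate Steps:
q(N) = 2 + N/4
O(m, K) = 2*m/(-147 + K) (O(m, K) = (2*m)/(-147 + K) = 2*m/(-147 + K))
x = 1096 (x = -8 - 48*(-25 + 2) = -8 - 48*(-23) = -8 + 1104 = 1096)
√(O(159, q(14)) + x) = √(2*159/(-147 + (2 + (¼)*14)) + 1096) = √(2*159/(-147 + (2 + 7/2)) + 1096) = √(2*159/(-147 + 11/2) + 1096) = √(2*159/(-283/2) + 1096) = √(2*159*(-2/283) + 1096) = √(-636/283 + 1096) = √(309532/283) = 2*√21899389/283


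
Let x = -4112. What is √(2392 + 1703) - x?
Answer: 4112 + 3*√455 ≈ 4176.0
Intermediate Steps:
√(2392 + 1703) - x = √(2392 + 1703) - 1*(-4112) = √4095 + 4112 = 3*√455 + 4112 = 4112 + 3*√455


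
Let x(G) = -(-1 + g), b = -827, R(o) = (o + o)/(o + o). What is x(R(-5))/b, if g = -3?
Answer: -4/827 ≈ -0.0048368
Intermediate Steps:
R(o) = 1 (R(o) = (2*o)/((2*o)) = (2*o)*(1/(2*o)) = 1)
x(G) = 4 (x(G) = -(-1 - 3) = -1*(-4) = 4)
x(R(-5))/b = 4/(-827) = -1/827*4 = -4/827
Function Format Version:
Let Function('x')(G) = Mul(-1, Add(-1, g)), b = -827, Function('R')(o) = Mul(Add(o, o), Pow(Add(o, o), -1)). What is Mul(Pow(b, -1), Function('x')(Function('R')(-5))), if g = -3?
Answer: Rational(-4, 827) ≈ -0.0048368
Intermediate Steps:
Function('R')(o) = 1 (Function('R')(o) = Mul(Mul(2, o), Pow(Mul(2, o), -1)) = Mul(Mul(2, o), Mul(Rational(1, 2), Pow(o, -1))) = 1)
Function('x')(G) = 4 (Function('x')(G) = Mul(-1, Add(-1, -3)) = Mul(-1, -4) = 4)
Mul(Pow(b, -1), Function('x')(Function('R')(-5))) = Mul(Pow(-827, -1), 4) = Mul(Rational(-1, 827), 4) = Rational(-4, 827)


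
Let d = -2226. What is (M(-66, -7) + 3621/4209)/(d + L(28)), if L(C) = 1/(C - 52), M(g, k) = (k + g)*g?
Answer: -162260664/74955275 ≈ -2.1648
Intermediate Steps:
M(g, k) = g*(g + k) (M(g, k) = (g + k)*g = g*(g + k))
L(C) = 1/(-52 + C)
(M(-66, -7) + 3621/4209)/(d + L(28)) = (-66*(-66 - 7) + 3621/4209)/(-2226 + 1/(-52 + 28)) = (-66*(-73) + 3621*(1/4209))/(-2226 + 1/(-24)) = (4818 + 1207/1403)/(-2226 - 1/24) = 6760861/(1403*(-53425/24)) = (6760861/1403)*(-24/53425) = -162260664/74955275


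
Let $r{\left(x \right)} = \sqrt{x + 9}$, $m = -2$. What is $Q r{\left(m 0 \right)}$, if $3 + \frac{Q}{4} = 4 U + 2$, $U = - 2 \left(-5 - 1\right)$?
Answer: $564$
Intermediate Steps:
$U = 12$ ($U = \left(-2\right) \left(-6\right) = 12$)
$r{\left(x \right)} = \sqrt{9 + x}$
$Q = 188$ ($Q = -12 + 4 \left(4 \cdot 12 + 2\right) = -12 + 4 \left(48 + 2\right) = -12 + 4 \cdot 50 = -12 + 200 = 188$)
$Q r{\left(m 0 \right)} = 188 \sqrt{9 - 0} = 188 \sqrt{9 + 0} = 188 \sqrt{9} = 188 \cdot 3 = 564$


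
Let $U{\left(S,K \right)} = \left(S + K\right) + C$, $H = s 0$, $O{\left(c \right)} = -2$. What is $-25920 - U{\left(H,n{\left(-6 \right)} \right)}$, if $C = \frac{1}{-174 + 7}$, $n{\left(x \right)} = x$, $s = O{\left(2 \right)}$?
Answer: $- \frac{4327637}{167} \approx -25914.0$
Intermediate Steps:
$s = -2$
$H = 0$ ($H = \left(-2\right) 0 = 0$)
$C = - \frac{1}{167}$ ($C = \frac{1}{-167} = - \frac{1}{167} \approx -0.005988$)
$U{\left(S,K \right)} = - \frac{1}{167} + K + S$ ($U{\left(S,K \right)} = \left(S + K\right) - \frac{1}{167} = \left(K + S\right) - \frac{1}{167} = - \frac{1}{167} + K + S$)
$-25920 - U{\left(H,n{\left(-6 \right)} \right)} = -25920 - \left(- \frac{1}{167} - 6 + 0\right) = -25920 - - \frac{1003}{167} = -25920 + \frac{1003}{167} = - \frac{4327637}{167}$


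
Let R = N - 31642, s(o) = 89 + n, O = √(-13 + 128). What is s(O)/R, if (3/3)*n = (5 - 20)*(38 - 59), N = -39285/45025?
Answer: -3638020/284944067 ≈ -0.012767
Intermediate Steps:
N = -7857/9005 (N = -39285*1/45025 = -7857/9005 ≈ -0.87252)
n = 315 (n = (5 - 20)*(38 - 59) = -15*(-21) = 315)
O = √115 ≈ 10.724
s(o) = 404 (s(o) = 89 + 315 = 404)
R = -284944067/9005 (R = -7857/9005 - 31642 = -284944067/9005 ≈ -31643.)
s(O)/R = 404/(-284944067/9005) = 404*(-9005/284944067) = -3638020/284944067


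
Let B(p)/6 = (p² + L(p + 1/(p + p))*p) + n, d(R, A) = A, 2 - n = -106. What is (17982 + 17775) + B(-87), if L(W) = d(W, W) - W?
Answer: 81819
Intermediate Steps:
n = 108 (n = 2 - 1*(-106) = 2 + 106 = 108)
L(W) = 0 (L(W) = W - W = 0)
B(p) = 648 + 6*p² (B(p) = 6*((p² + 0*p) + 108) = 6*((p² + 0) + 108) = 6*(p² + 108) = 6*(108 + p²) = 648 + 6*p²)
(17982 + 17775) + B(-87) = (17982 + 17775) + (648 + 6*(-87)²) = 35757 + (648 + 6*7569) = 35757 + (648 + 45414) = 35757 + 46062 = 81819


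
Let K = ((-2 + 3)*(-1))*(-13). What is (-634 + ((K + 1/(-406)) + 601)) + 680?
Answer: 267959/406 ≈ 660.00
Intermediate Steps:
K = 13 (K = (1*(-1))*(-13) = -1*(-13) = 13)
(-634 + ((K + 1/(-406)) + 601)) + 680 = (-634 + ((13 + 1/(-406)) + 601)) + 680 = (-634 + ((13 - 1/406) + 601)) + 680 = (-634 + (5277/406 + 601)) + 680 = (-634 + 249283/406) + 680 = -8121/406 + 680 = 267959/406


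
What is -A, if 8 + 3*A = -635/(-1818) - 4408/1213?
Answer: 24885361/6615702 ≈ 3.7616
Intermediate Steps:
A = -24885361/6615702 (A = -8/3 + (-635/(-1818) - 4408/1213)/3 = -8/3 + (-635*(-1/1818) - 4408*1/1213)/3 = -8/3 + (635/1818 - 4408/1213)/3 = -8/3 + (⅓)*(-7243489/2205234) = -8/3 - 7243489/6615702 = -24885361/6615702 ≈ -3.7616)
-A = -1*(-24885361/6615702) = 24885361/6615702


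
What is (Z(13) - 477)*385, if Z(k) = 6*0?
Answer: -183645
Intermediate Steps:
Z(k) = 0
(Z(13) - 477)*385 = (0 - 477)*385 = -477*385 = -183645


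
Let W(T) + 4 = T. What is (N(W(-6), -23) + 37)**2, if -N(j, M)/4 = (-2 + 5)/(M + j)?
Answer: 168921/121 ≈ 1396.0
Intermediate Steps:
W(T) = -4 + T
N(j, M) = -12/(M + j) (N(j, M) = -4*(-2 + 5)/(M + j) = -12/(M + j))
(N(W(-6), -23) + 37)**2 = (-12/(-23 + (-4 - 6)) + 37)**2 = (-12/(-23 - 10) + 37)**2 = (-12/(-33) + 37)**2 = (-12*(-1/33) + 37)**2 = (4/11 + 37)**2 = (411/11)**2 = 168921/121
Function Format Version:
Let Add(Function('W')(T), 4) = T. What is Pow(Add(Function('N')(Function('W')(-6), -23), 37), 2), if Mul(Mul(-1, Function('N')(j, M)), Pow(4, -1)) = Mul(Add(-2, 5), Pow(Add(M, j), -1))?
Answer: Rational(168921, 121) ≈ 1396.0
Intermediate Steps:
Function('W')(T) = Add(-4, T)
Function('N')(j, M) = Mul(-12, Pow(Add(M, j), -1)) (Function('N')(j, M) = Mul(-4, Mul(Add(-2, 5), Pow(Add(M, j), -1))) = Mul(-4, Mul(3, Pow(Add(M, j), -1))) = Mul(-12, Pow(Add(M, j), -1)))
Pow(Add(Function('N')(Function('W')(-6), -23), 37), 2) = Pow(Add(Mul(-12, Pow(Add(-23, Add(-4, -6)), -1)), 37), 2) = Pow(Add(Mul(-12, Pow(Add(-23, -10), -1)), 37), 2) = Pow(Add(Mul(-12, Pow(-33, -1)), 37), 2) = Pow(Add(Mul(-12, Rational(-1, 33)), 37), 2) = Pow(Add(Rational(4, 11), 37), 2) = Pow(Rational(411, 11), 2) = Rational(168921, 121)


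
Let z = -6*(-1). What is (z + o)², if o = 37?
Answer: 1849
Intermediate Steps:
z = 6
(z + o)² = (6 + 37)² = 43² = 1849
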